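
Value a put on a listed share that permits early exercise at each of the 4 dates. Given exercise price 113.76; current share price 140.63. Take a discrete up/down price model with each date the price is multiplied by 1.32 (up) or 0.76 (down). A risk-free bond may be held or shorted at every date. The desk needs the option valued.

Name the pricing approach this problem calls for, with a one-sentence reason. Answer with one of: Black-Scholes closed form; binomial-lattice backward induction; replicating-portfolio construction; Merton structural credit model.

Key observation: an American put (K = 113.76, S₀ = 140.63) on a 4-date tree has no closed form — the optimal stopping decision is embedded and must be resolved recursively from expiry.

framework: binomial-lattice backward induction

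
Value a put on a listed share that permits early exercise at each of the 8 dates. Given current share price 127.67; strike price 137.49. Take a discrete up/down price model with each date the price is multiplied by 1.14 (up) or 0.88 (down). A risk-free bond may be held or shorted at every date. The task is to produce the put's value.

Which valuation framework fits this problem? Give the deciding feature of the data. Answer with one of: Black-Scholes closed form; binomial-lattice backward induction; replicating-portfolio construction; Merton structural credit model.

Key observation: an American put (K = 137.49, S₀ = 127.67) on a 8-date tree has no closed form — the optimal stopping decision is embedded and must be resolved recursively from expiry.

framework: binomial-lattice backward induction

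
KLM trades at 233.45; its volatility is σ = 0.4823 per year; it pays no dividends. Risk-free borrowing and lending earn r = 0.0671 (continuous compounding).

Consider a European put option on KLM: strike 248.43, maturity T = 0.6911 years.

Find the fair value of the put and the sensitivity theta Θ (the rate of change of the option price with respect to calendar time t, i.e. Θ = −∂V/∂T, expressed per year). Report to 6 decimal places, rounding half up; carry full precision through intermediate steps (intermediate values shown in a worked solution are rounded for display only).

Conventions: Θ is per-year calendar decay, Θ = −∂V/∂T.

σ√T = 0.4823·√0.6911 = 0.400948
d₁ = (ln(S/K) + (r+σ²/2)T) / (σ√T) = (ln(233.45/248.43) + (0.0671+0.4823²/2)·0.6911) / 0.400948 = (-0.062193 + 0.126752) / 0.400948 = 0.161016
d₂ = d₁ − σ√T = 0.161016 − 0.400948 = -0.239931
e^{−rT} = 0.954686
N(−d₁) = 0.436040,  N(−d₂) = 0.594808
Put price V = K·e^{−rT}·N(−d₂) − S·N(−d₁) = 141.072242 − 101.793598 = 39.278644
φ(d₁) = (1/√(2π))·e^{−d₁²/2} = 0.393804
Θ = −S·φ(d₁)·σ/(2√T) + r·K·e^{−rT}·N(−d₂) = −26.668031 + 9.465947 = -17.202083

price = 39.278644
Θ = -17.202083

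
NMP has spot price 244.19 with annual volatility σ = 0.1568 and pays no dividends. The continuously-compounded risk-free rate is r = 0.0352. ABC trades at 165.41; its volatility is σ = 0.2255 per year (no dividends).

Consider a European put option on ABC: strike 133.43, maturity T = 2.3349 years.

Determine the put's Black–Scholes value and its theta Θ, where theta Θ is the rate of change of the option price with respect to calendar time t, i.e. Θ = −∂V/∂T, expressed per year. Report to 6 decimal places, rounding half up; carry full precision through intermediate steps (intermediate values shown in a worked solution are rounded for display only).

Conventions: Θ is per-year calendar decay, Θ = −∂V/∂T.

price = 5.239625
Θ = -1.791281

σ√T = 0.2255·√2.3349 = 0.344573
d₁ = (ln(S/K) + (r+σ²/2)T) / (σ√T) = (ln(165.41/133.43) + (0.0352+0.2255²/2)·2.3349) / 0.344573 = (0.214850 + 0.141554) / 0.344573 = 1.034336
d₂ = d₁ − σ√T = 1.034336 − 0.344573 = 0.689764
e^{−rT} = 0.921098
N(−d₁) = 0.150490,  N(−d₂) = 0.245171
Put price V = K·e^{−rT}·N(−d₂) − S·N(−d₁) = 30.132097 − 24.892472 = 5.239625
φ(d₁) = (1/√(2π))·e^{−d₁²/2} = 0.233666
Θ = −S·φ(d₁)·σ/(2√T) + r·K·e^{−rT}·N(−d₂) = −2.851931 + 1.060650 = -1.791281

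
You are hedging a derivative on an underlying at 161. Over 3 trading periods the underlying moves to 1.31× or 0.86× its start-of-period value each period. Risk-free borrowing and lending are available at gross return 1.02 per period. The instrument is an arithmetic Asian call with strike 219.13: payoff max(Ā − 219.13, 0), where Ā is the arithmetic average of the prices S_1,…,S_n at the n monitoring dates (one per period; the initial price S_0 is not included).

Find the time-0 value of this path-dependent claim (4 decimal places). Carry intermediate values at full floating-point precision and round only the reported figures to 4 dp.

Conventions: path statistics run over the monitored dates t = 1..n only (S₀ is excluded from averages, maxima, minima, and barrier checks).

price = 4.4328

No-arbitrage gives p* = (R−d)/(u−d) = 0.3556: enumerate every path, weight its payoff by its p*-probability, and discount by R^3.
Enumerate all 2^3 = 8 price paths (U = up ×1.31, D = down ×0.86); each path with k up-moves has probability p*^k·(1−p*)^(3−k).
DDD: Ā=119.9802, payoff=0.0000, prob=0.267643
UDD: Ā=182.7605, payoff=0.0000, prob=0.147665
DUD: Ā=158.6105, payoff=0.0000, prob=0.147665
UUD: Ā=241.6044, payoff=22.4744, prob=0.081471
DDU: Ā=137.8415, payoff=0.0000, prob=0.147665
UDU: Ā=209.9679, payoff=0.0000, prob=0.081471
DUU: Ā=185.8179, payoff=0.0000, prob=0.081471
UUU: Ā=283.0483, payoff=63.9183, prob=0.044949
Price = Σ prob·payoff / R^3 = 4.704081 / 1.061208 = 4.4328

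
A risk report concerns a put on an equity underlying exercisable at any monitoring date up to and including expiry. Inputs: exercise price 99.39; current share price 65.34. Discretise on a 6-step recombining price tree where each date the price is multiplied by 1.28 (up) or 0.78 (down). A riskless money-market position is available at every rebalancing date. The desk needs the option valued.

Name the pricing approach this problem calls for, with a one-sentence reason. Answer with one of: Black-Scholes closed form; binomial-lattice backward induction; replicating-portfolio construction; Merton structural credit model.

framework: binomial-lattice backward induction

Key observation: an American put (K = 99.39, S₀ = 65.34) on a 6-date tree has no closed form — the optimal stopping decision is embedded and must be resolved recursively from expiry.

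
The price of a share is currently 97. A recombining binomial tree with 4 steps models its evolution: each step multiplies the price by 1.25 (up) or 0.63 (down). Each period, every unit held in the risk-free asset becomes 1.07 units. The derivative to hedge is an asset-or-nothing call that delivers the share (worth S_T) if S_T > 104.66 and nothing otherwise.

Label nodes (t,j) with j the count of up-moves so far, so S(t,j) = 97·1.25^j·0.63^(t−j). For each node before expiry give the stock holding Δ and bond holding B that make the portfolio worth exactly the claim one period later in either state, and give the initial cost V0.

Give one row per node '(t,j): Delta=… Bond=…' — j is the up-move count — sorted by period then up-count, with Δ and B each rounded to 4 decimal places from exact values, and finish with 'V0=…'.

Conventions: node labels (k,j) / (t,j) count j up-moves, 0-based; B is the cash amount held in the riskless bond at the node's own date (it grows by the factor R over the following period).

Since d<R<u, set p* = (R−d)/(u−d) = 0.7097; price each node as the discounted p*-expectation of its children.
Terminal payoffs: V(4,0)=0.0000, V(4,1)=0.0000, V(4,2)=0.0000, V(4,3)=119.3555, V(4,4)=236.8164
Node (3,0) S=24.2546: V=(p*·0.0000+(1−p*)·0.0000)/1.07=0.0000; Δ=(0.0000−0.0000)/(30.3182−15.2804)=0.0000; B=V−Δ·S=0.0000
Node (3,1) S=48.1241: V=(p*·0.0000+(1−p*)·0.0000)/1.07=0.0000; Δ=(0.0000−0.0000)/(60.1552−30.3182)=0.0000; B=V−Δ·S=0.0000
Node (3,2) S=95.4844: V=(p*·119.3555+(1−p*)·0.0000)/1.07=79.1625; Δ=(119.3555−0.0000)/(119.3555−60.1552)=2.0161; B=V−Δ·S=-113.3463
Node (3,3) S=189.4531: V=(p*·236.8164+(1−p*)·119.3555)/1.07=189.4531; Δ=(236.8164−119.3555)/(236.8164−119.3555)=1.0000; B=V−Δ·S=0.0000
Node (2,0) S=38.4993: V=(p*·0.0000+(1−p*)·0.0000)/1.07=0.0000; Δ=(0.0000−0.0000)/(48.1241−24.2546)=0.0000; B=V−Δ·S=0.0000
Node (2,1) S=76.3875: V=(p*·79.1625+(1−p*)·0.0000)/1.07=52.5045; Δ=(79.1625−0.0000)/(95.4844−48.1241)=1.6715; B=V−Δ·S=-75.1769
Node (2,2) S=151.5625: V=(p*·189.4531+(1−p*)·79.1625)/1.07=147.1339; Δ=(189.4531−79.1625)/(189.4531−95.4844)=1.1737; B=V−Δ·S=-30.7542
Node (1,0) S=61.1100: V=(p*·52.5045+(1−p*)·0.0000)/1.07=34.8236; Δ=(52.5045−0.0000)/(76.3875−38.4993)=1.3858; B=V−Δ·S=-49.8611
Node (1,1) S=121.2500: V=(p*·147.1339+(1−p*)·52.5045)/1.07=111.8326; Δ=(147.1339−52.5045)/(151.5625−76.3875)=1.2588; B=V−Δ·S=-40.7954
Node (0,0) S=97.0000: V=(p*·111.8326+(1−p*)·34.8236)/1.07=83.6216; Δ=(111.8326−34.8236)/(121.2500−61.1100)=1.2805; B=V−Δ·S=-40.5864
Sanity check at the root: Δ(0,0)·S0 + B(0,0) reproduces V0 = 83.6216.

(0,0): Delta=1.2805 Bond=-40.5864
(1,0): Delta=1.3858 Bond=-49.8611
(1,1): Delta=1.2588 Bond=-40.7954
(2,0): Delta=0.0000 Bond=0.0000
(2,1): Delta=1.6715 Bond=-75.1769
(2,2): Delta=1.1737 Bond=-30.7542
(3,0): Delta=0.0000 Bond=0.0000
(3,1): Delta=0.0000 Bond=0.0000
(3,2): Delta=2.0161 Bond=-113.3463
(3,3): Delta=1.0000 Bond=0.0000
V0=83.6216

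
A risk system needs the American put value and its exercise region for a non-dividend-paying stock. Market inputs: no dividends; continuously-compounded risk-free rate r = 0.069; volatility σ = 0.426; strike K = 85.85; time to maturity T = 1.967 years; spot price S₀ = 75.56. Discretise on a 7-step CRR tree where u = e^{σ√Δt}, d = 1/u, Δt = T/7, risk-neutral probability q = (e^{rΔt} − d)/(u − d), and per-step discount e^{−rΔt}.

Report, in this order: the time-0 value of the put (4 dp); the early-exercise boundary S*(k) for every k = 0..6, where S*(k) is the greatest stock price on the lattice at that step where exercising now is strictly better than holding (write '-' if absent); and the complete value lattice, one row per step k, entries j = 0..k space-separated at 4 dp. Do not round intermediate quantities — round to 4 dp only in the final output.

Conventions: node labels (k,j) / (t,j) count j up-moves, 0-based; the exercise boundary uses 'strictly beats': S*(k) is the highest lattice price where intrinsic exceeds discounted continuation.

price = 19.4864
boundary = - - 48.1002 38.3773 48.1002 60.2864 48.1002
tree:
19.4864
27.5864 11.7298
37.7498 17.9800 5.6115
47.4727 26.6224 9.5910 1.6413
55.2302 37.7498 15.9607 3.2607 0.0000
61.4197 47.4727 25.5636 6.4775 0.0000 0.0000
66.3580 55.2302 37.7498 12.8682 0.0000 0.0000 0.0000
70.2981 61.4197 47.4727 25.5636 0.0000 0.0000 0.0000 0.0000

params: Δt=0.28100 u=1.25335 d=0.79786 q=0.48677 e^(-rΔt)=0.98080
t_7 payoffs: 70.2981 61.4197 47.4727 25.5636 0.0000 0.0000 0.0000 0.0000
t_6: node(6,0) S=19.4920 payoff=66.3580 vs cont=64.7095 → 66.3580 [stop]  node(6,1) S=30.6198 payoff=55.2302 vs cont=53.5817 → 55.2302 [stop]  node(6,2) S=48.1002 payoff=37.7498 vs cont=36.1013 → 37.7498 [stop]  node(6,3) S=75.5600 payoff=10.2900 vs cont=12.8682 → 12.8682 [wait]  node(6,4) S=118.6962 payoff=0.0000 vs cont=0.0000 → 0.0000 [wait]  node(6,5) S=186.4583 payoff=0.0000 vs cont=0.0000 → 0.0000 [wait]  node(6,6) S=292.9049 payoff=0.0000 vs cont=0.0000 → 0.0000 [wait]  ⇒ S*(6)=48.1002
t_5: node(5,0) S=24.4303 payoff=61.4197 vs cont=59.7711 → 61.4197 [stop]  node(5,1) S=38.3773 payoff=47.4727 vs cont=45.8242 → 47.4727 [stop]  node(5,2) S=60.2864 payoff=25.5636 vs cont=25.1459 → 25.5636 [stop]  node(5,3) S=94.7031 payoff=0.0000 vs cont=6.4775 → 6.4775 [wait]  node(5,4) S=148.7679 payoff=0.0000 vs cont=0.0000 → 0.0000 [wait]  node(5,5) S=233.6976 payoff=0.0000 vs cont=0.0000 → 0.0000 [wait]  ⇒ S*(5)=60.2864
t_4: node(4,0) S=30.6198 payoff=55.2302 vs cont=53.5817 → 55.2302 [stop]  node(4,1) S=48.1002 payoff=37.7498 vs cont=36.1013 → 37.7498 [stop]  node(4,2) S=75.5600 payoff=10.2900 vs cont=15.9607 → 15.9607 [wait]  node(4,3) S=118.6962 payoff=0.0000 vs cont=3.2607 → 3.2607 [wait]  node(4,4) S=186.4583 payoff=0.0000 vs cont=0.0000 → 0.0000 [wait]  ⇒ S*(4)=48.1002
t_3: node(3,0) S=38.3773 payoff=47.4727 vs cont=45.8242 → 47.4727 [stop]  node(3,1) S=60.2864 payoff=25.5636 vs cont=26.6224 → 26.6224 [wait]  node(3,2) S=94.7031 payoff=0.0000 vs cont=9.5910 → 9.5910 [wait]  node(3,3) S=148.7679 payoff=0.0000 vs cont=1.6413 → 1.6413 [wait]  ⇒ S*(3)=38.3773
t_2: node(2,0) S=48.1002 payoff=37.7498 vs cont=36.6067 → 37.7498 [stop]  node(2,1) S=75.5600 payoff=10.2900 vs cont=17.9800 → 17.9800 [wait]  node(2,2) S=118.6962 payoff=0.0000 vs cont=5.6115 → 5.6115 [wait]  ⇒ S*(2)=48.1002
t_1: node(1,0) S=60.2864 payoff=25.5636 vs cont=27.5864 → 27.5864 [wait]  node(1,1) S=94.7031 payoff=0.0000 vs cont=11.7298 → 11.7298 [wait]  ⇒ S*(1)=-
t_0: node(0,0) S=75.5600 payoff=10.2900 vs cont=19.4864 → 19.4864 [wait]  ⇒ S*(0)=-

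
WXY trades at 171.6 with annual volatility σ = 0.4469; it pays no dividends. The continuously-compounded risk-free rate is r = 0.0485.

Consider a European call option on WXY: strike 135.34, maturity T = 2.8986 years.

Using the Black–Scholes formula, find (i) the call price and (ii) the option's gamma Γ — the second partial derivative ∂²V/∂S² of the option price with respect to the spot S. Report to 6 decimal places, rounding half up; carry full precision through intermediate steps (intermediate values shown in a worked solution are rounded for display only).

σ√T = 0.4469·√2.8986 = 0.760860
d₁ = (ln(S/K) + (r+σ²/2)T) / (σ√T) = (ln(171.6/135.34) + (0.0485+0.4469²/2)·2.8986) / 0.760860 = (0.237376 + 0.430036) / 0.760860 = 0.877181
d₂ = d₁ − σ√T = 0.877181 − 0.760860 = 0.116322
e^{−rT} = 0.868852
N(d₁) = 0.809806,  N(d₂) = 0.546301
Call price V = S·N(d₁) − K·e^{−rT}·N(d₂) = 138.962696 − 64.239821 = 74.722875
φ(d₁) = (1/√(2π))·e^{−d₁²/2} = 0.271536
Γ = φ(d₁) / (S·σ·√T) = 0.002080

price = 74.722875
Γ = 0.002080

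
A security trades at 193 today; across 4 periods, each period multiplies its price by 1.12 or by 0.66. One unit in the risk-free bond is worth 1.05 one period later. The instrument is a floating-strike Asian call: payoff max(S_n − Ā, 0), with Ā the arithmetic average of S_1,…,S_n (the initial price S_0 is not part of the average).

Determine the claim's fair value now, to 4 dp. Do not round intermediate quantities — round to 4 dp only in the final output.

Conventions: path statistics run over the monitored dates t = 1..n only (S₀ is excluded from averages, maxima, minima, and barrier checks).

price = 21.7318

Risk-neutral up-probability p* = (R−d)/(u−d) = (1.05−0.66)/(1.12−0.66) = 0.8478; the claim prices as the p*-weighted sum of path payoffs discounted by R^4.
Enumerate all 2^4 = 16 price paths (U = up ×1.12, D = down ×0.66); each path with k up-moves has probability p*^k·(1−p*)^(4−k).
DDDD: Ā=75.8897, payoff=0.0000, prob=0.000536
UDDD: Ā=128.7825, payoff=0.0000, prob=0.002988
DUDD: Ā=106.5875, payoff=0.0000, prob=0.002988
UUDD: Ā=180.8758, payoff=0.0000, prob=0.016645
DDUD: Ā=91.9388, payoff=0.0000, prob=0.002988
UDUD: Ā=156.0174, payoff=0.0000, prob=0.016645
DUUD: Ā=133.8224, payoff=0.0000, prob=0.016645
UUUD: Ā=227.0925, payoff=0.0000, prob=0.092739
DDDU: Ā=82.2707, payoff=0.0000, prob=0.002988
UDDU: Ā=139.6108, payoff=0.0000, prob=0.016645
DUDU: Ā=117.4158, payoff=0.0000, prob=0.016645
UUDU: Ā=199.2511, payoff=0.0000, prob=0.092739
DDUU: Ā=102.7671, payoff=2.6913, prob=0.016645
UDUU: Ā=174.3927, payoff=4.5670, prob=0.092739
DUUU: Ā=152.1977, payoff=26.7620, prob=0.092739
UUUU: Ā=258.2749, payoff=45.4144, prob=0.516686
Price = Σ prob·payoff / R^4 = 26.415192 / 1.215506 = 21.7318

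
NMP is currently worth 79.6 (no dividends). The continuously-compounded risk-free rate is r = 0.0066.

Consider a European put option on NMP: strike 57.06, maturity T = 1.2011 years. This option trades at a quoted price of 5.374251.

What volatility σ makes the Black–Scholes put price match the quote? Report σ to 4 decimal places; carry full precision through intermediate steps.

sigma = 0.4788

At σ = 0.4788 the Black–Scholes value reproduces the quote:
σ√T = 0.4788·√1.2011 = 0.524739
d₁ = (ln(S/K) + (r+σ²/2)T) / (σ√T) = (ln(79.6/57.06) + (0.0066+0.4788²/2)·1.2011) / 0.524739 = (0.332911 + 0.145603) / 0.524739 = 0.911907
d₂ = d₁ − σ√T = 0.911907 − 0.524739 = 0.387168
e^{−rT} = 0.992104
N(−d₁) = 0.180909,  N(−d₂) = 0.349316
V = K·e^{−rT}·N(−d₂) − S·N(−d₁) = 19.774588 − 14.400337 = 5.374251 (equal to the quote); since ∂V/∂σ > 0 for all σ, the implied volatility is unique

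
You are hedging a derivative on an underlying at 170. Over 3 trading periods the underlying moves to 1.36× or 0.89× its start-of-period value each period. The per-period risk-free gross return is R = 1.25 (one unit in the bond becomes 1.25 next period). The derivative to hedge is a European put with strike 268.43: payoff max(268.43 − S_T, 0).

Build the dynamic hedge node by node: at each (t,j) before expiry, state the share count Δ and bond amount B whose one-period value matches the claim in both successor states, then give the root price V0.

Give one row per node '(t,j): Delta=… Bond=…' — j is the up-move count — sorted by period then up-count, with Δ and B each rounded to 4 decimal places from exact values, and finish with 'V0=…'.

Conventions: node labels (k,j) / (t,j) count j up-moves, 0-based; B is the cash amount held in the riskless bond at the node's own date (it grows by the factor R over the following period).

The replicating-portfolio and risk-neutral prices coincide; use p* = (1.25−0.89)/(1.36−0.89) = 0.7660 for the latter.
Expiry values: V(3,0)=148.5853, V(3,1)=85.2965, V(3,2)=0.0000, V(3,3)=0.0000
  t=2,j=0: stock 134.6570 → up 183.1335 (V=85.2965), down 119.8447 (V=148.5853). Price 80.0870; hedge Δ=-1.0000, bond B=214.7440.
  t=2,j=1: stock 205.7680 → up 279.8445 (V=0.0000), down 183.1335 (V=85.2965). Price 15.9704; hedge Δ=-0.8820, bond B=197.4523.
  t=2,j=2: stock 314.4320 → up 427.6275 (V=0.0000), down 279.8445 (V=0.0000). Price 0.0000; hedge Δ=0.0000, bond B=0.0000.
  t=1,j=0: stock 151.3000 → up 205.7680 (V=15.9704), down 134.6570 (V=80.0870). Price 24.7811; hedge Δ=-0.9016, bond B=161.1994.
  t=1,j=1: stock 231.2000 → up 314.4320 (V=0.0000), down 205.7680 (V=15.9704). Price 2.9902; hedge Δ=-0.1470, bond B=36.9698.
  t=0,j=0: stock 170.0000 → up 231.2000 (V=2.9902), down 151.3000 (V=24.7811). Price 6.4722; hedge Δ=-0.2727, bond B=52.8358.
Verification: the root portfolio costs Δ(0,0)·S0 + B(0,0) = 6.4722, matching V0.

(0,0): Delta=-0.2727 Bond=52.8358
(1,0): Delta=-0.9016 Bond=161.1994
(1,1): Delta=-0.1470 Bond=36.9698
(2,0): Delta=-1.0000 Bond=214.7440
(2,1): Delta=-0.8820 Bond=197.4523
(2,2): Delta=0.0000 Bond=0.0000
V0=6.4722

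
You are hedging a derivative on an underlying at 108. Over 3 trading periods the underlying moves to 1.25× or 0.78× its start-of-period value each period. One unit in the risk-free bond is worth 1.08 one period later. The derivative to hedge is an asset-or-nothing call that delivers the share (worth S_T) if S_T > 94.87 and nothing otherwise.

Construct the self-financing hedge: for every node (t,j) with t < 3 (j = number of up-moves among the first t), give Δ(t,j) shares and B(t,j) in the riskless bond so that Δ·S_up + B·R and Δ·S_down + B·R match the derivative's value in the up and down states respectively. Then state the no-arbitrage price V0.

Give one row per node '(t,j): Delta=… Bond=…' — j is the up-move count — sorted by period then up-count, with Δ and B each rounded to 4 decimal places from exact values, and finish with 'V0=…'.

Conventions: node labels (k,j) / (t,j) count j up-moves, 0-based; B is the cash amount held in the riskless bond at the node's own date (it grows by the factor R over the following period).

Arbitrage-free pricing uses the up-move probability p* = (R−d)/(u−d) = 0.6383, discounting each step at R = 1.08.
Payoffs at expiry: V(3,0)=0.0000, V(3,1)=0.0000, V(3,2)=131.6250, V(3,3)=210.9375
(2,0): S=65.7072. Δ = (V_up−V_dn)/(S_up−S_dn) = (0.0000−0.0000)/(82.1340−51.2516) = 0.0000. V = [p*·0.0000 + (1−p*)·0.0000]/1.08 = 0.0000. B = V − Δ·S = 0.0000.
(2,1): S=105.3000. Δ = (V_up−V_dn)/(S_up−S_dn) = (131.6250−0.0000)/(131.6250−82.1340) = 2.6596. V = [p*·131.6250 + (1−p*)·0.0000]/1.08 = 77.7926. B = V − Δ·S = -202.2606.
(2,2): S=168.7500. Δ = (V_up−V_dn)/(S_up−S_dn) = (210.9375−131.6250)/(210.9375−131.6250) = 1.0000. V = [p*·210.9375 + (1−p*)·131.6250]/1.08 = 168.7500. B = V − Δ·S = 0.0000.
(1,0): S=84.2400. Δ = (V_up−V_dn)/(S_up−S_dn) = (77.7926−0.0000)/(105.3000−65.7072) = 1.9648. V = [p*·77.7926 + (1−p*)·0.0000]/1.08 = 45.9767. B = V − Δ·S = -119.5394.
(1,1): S=135.0000. Δ = (V_up−V_dn)/(S_up−S_dn) = (168.7500−77.7926)/(168.7500−105.3000) = 1.4335. V = [p*·168.7500 + (1−p*)·77.7926]/1.08 = 125.7875. B = V − Δ·S = -67.7390.
(0,0): S=108.0000. Δ = (V_up−V_dn)/(S_up−S_dn) = (125.7875−45.9767)/(135.0000−84.2400) = 1.5723. V = [p*·125.7875 + (1−p*)·45.9767]/1.08 = 89.7405. B = V − Δ·S = -80.0697.
As a check, the time-0 holding Δ(0,0)·S0 + B(0,0) comes to 89.7405 — exactly V0.

(0,0): Delta=1.5723 Bond=-80.0697
(1,0): Delta=1.9648 Bond=-119.5394
(1,1): Delta=1.4335 Bond=-67.7390
(2,0): Delta=0.0000 Bond=0.0000
(2,1): Delta=2.6596 Bond=-202.2606
(2,2): Delta=1.0000 Bond=0.0000
V0=89.7405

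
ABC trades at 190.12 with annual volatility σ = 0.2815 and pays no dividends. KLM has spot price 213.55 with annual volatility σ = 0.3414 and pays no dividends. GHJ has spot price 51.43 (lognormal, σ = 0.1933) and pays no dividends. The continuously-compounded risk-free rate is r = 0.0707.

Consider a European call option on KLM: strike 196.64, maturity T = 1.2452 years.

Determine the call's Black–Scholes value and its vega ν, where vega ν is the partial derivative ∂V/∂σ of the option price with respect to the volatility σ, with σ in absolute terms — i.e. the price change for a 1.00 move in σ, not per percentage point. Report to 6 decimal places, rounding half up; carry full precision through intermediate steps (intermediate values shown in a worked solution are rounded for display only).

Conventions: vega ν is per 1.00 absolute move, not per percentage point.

price = 49.358255
ν = 77.554813

σ√T = 0.3414·√1.2452 = 0.380963
d₁ = (ln(S/K) + (r+σ²/2)T) / (σ√T) = (ln(213.55/196.64) + (0.0707+0.3414²/2)·1.2452) / 0.380963 = (0.082496 + 0.160602) / 0.380963 = 0.638115
d₂ = d₁ − σ√T = 0.638115 − 0.380963 = 0.257152
e^{−rT} = 0.915728
N(d₁) = 0.738301,  N(d₂) = 0.601469
Call price V = S·N(d₁) − K·e^{−rT}·N(d₂) = 157.664114 − 108.305859 = 49.358255
φ(d₁) = (1/√(2π))·e^{−d₁²/2} = 0.325454
ν = S·φ(d₁)·√T = 77.554813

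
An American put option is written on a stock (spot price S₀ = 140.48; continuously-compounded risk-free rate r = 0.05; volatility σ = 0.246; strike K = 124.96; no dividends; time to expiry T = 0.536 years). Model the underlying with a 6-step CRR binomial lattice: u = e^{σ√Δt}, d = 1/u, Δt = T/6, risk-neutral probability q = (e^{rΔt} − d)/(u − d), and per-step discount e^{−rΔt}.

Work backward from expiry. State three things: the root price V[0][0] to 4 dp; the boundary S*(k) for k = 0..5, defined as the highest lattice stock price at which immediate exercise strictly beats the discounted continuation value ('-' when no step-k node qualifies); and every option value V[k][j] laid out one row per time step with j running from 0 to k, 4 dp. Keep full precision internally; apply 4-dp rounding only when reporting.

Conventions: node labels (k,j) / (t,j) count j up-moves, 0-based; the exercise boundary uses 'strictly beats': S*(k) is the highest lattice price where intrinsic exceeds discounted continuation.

Δt=0.08933  u=1.07630  d=0.92911  q=0.51204  discount=0.99554
step 6 (expiry): payoffs max(K−S,0) = 34.5904 20.2745 3.6908 0.0000 0.0000 0.0000 0.0000
step 5: (k=5,j=0): S=97.2645, K−S=27.6955, hold=27.1386 ⇒ V=27.6955 exercise | (k=5,j=1): S=112.6726, K−S=12.2874, hold=11.7304 ⇒ V=12.2874 exercise | (k=5,j=2): S=130.5216, K−S=0.0000, hold=1.7929 ⇒ V=1.7929 continue | (k=5,j=3): S=151.1982, K−S=0.0000, hold=0.0000 ⇒ V=0.0000 continue | (k=5,j=4): S=175.1501, K−S=0.0000, hold=0.0000 ⇒ V=0.0000 continue | (k=5,j=5): S=202.8965, K−S=0.0000, hold=0.0000 ⇒ V=0.0000 continue  boundary S*=112.6726
step 4: (k=4,j=0): S=104.6855, K−S=20.2745, hold=19.7176 ⇒ V=20.2745 exercise | (k=4,j=1): S=121.2692, K−S=3.6908, hold=6.8830 ⇒ V=6.8830 continue | (k=4,j=2): S=140.4800, K−S=0.0000, hold=0.8710 ⇒ V=0.8710 continue | (k=4,j=3): S=162.7341, K−S=0.0000, hold=0.0000 ⇒ V=0.0000 continue | (k=4,j=4): S=188.5135, K−S=0.0000, hold=0.0000 ⇒ V=0.0000 continue  boundary S*=104.6855
step 3: (k=3,j=0): S=112.6726, K−S=12.2874, hold=13.3577 ⇒ V=13.3577 continue | (k=3,j=1): S=130.5216, K−S=0.0000, hold=3.7876 ⇒ V=3.7876 continue | (k=3,j=2): S=151.1982, K−S=0.0000, hold=0.4231 ⇒ V=0.4231 continue | (k=3,j=3): S=175.1501, K−S=0.0000, hold=0.0000 ⇒ V=0.0000 continue  boundary S*=-
step 2: (k=2,j=0): S=121.2692, K−S=3.6908, hold=8.4197 ⇒ V=8.4197 continue | (k=2,j=1): S=140.4800, K−S=0.0000, hold=2.0556 ⇒ V=2.0556 continue | (k=2,j=2): S=162.7341, K−S=0.0000, hold=0.2055 ⇒ V=0.2055 continue  boundary S*=-
step 1: (k=1,j=0): S=130.5216, K−S=0.0000, hold=5.1380 ⇒ V=5.1380 continue | (k=1,j=1): S=151.1982, K−S=0.0000, hold=1.1034 ⇒ V=1.1034 continue  boundary S*=-
step 0: (k=0,j=0): S=140.4800, K−S=0.0000, hold=3.0584 ⇒ V=3.0584 continue  boundary S*=-

price = 3.0584
boundary = - - - - 104.6855 112.6726
tree:
3.0584
5.1380 1.1034
8.4197 2.0556 0.2055
13.3577 3.7876 0.4231 0.0000
20.2745 6.8830 0.8710 0.0000 0.0000
27.6955 12.2874 1.7929 0.0000 0.0000 0.0000
34.5904 20.2745 3.6908 0.0000 0.0000 0.0000 0.0000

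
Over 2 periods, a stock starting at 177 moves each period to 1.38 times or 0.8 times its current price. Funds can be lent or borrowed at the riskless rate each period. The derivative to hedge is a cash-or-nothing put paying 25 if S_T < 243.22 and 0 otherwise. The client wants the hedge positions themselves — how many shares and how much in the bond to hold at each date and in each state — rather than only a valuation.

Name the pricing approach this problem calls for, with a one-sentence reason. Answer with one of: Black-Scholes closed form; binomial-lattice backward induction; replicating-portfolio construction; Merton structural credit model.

framework: replicating-portfolio construction

Key observation: a price alone would not answer the question — the per-node share/bond construction on the spot-177, 1.38/0.8 tree is required, and only the replicating-portfolio method yields it.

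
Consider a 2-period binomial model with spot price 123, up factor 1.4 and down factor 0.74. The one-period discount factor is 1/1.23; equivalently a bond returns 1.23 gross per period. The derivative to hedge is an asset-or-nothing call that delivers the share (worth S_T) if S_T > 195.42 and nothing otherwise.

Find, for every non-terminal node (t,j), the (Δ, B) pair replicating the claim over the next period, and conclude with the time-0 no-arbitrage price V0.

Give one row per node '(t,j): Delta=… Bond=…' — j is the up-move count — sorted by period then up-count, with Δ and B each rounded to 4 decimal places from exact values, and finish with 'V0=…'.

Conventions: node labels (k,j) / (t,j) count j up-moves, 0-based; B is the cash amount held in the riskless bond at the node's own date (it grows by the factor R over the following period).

(0,0): Delta=1.7925 Bond=-132.6450
(1,0): Delta=0.0000 Bond=0.0000
(1,1): Delta=2.1212 Bond=-219.7576
V0=87.8325

No-arbitrage ⇒ martingale measure with p* = (R−d)/(u−d) = 0.7424.
Expiry values: V(2,0)=0.0000, V(2,1)=0.0000, V(2,2)=241.0800
  t=1,j=0: stock 91.0200 → up 127.4280 (V=0.0000), down 67.3548 (V=0.0000). Price 0.0000; hedge Δ=0.0000, bond B=0.0000.
  t=1,j=1: stock 172.2000 → up 241.0800 (V=241.0800), down 127.4280 (V=0.0000). Price 145.5152; hedge Δ=2.1212, bond B=-219.7576.
  t=0,j=0: stock 123.0000 → up 172.2000 (V=145.5152), down 91.0200 (V=0.0000). Price 87.8325; hedge Δ=1.7925, bond B=-132.6450.
Verification: the root portfolio costs Δ(0,0)·S0 + B(0,0) = 87.8325, matching V0.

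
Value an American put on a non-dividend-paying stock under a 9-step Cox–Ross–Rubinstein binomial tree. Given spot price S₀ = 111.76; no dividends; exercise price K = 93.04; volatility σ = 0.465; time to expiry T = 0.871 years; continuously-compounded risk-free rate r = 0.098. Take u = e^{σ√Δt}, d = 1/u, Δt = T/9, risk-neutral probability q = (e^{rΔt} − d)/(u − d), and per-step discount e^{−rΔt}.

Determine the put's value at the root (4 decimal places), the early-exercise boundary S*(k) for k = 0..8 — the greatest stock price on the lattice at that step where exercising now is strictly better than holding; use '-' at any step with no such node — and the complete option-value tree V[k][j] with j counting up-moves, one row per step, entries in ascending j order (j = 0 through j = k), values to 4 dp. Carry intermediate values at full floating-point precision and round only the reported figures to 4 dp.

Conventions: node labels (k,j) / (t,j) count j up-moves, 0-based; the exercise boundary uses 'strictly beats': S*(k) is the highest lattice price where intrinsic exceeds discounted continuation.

Δt=0.09678  u=1.15564  d=0.86532  q=0.49672  discount=0.99056
step 9 (expiry): payoffs max(K−S,0) = 62.6402 52.4407 38.8191 20.6273 0.0000 0.0000 0.0000 0.0000 0.0000 0.0000
step 8: (k=8,j=0): S=35.1314, K−S=57.9086, hold=57.0304 ⇒ V=57.9086 exercise | (k=8,j=1): S=46.9184, K−S=46.1216, hold=45.2434 ⇒ V=46.1216 exercise | (k=8,j=2): S=62.6600, K−S=30.3800, hold=29.5017 ⇒ V=30.3800 exercise | (k=8,j=3): S=83.6832, K−S=9.3568, hold=10.2833 ⇒ V=10.2833 continue | (k=8,j=4): S=111.7600, K−S=0.0000, hold=0.0000 ⇒ V=0.0000 continue | (k=8,j=5): S=149.2568, K−S=0.0000, hold=0.0000 ⇒ V=0.0000 continue | (k=8,j=6): S=199.3343, K−S=0.0000, hold=0.0000 ⇒ V=0.0000 continue | (k=8,j=7): S=266.2134, K−S=0.0000, hold=0.0000 ⇒ V=0.0000 continue | (k=8,j=8): S=355.5313, K−S=0.0000, hold=0.0000 ⇒ V=0.0000 continue  boundary S*=62.6600
step 7: (k=7,j=0): S=40.5993, K−S=52.4407, hold=51.5624 ⇒ V=52.4407 exercise | (k=7,j=1): S=54.2209, K−S=38.8191, hold=37.9409 ⇒ V=38.8191 exercise | (k=7,j=2): S=72.4127, K−S=20.6273, hold=20.2050 ⇒ V=20.6273 exercise | (k=7,j=3): S=96.7080, K−S=0.0000, hold=5.1265 ⇒ V=5.1265 continue | (k=7,j=4): S=129.1547, K−S=0.0000, hold=0.0000 ⇒ V=0.0000 continue | (k=7,j=5): S=172.4877, K−S=0.0000, hold=0.0000 ⇒ V=0.0000 continue | (k=7,j=6): S=230.3595, K−S=0.0000, hold=0.0000 ⇒ V=0.0000 continue | (k=7,j=7): S=307.6479, K−S=0.0000, hold=0.0000 ⇒ V=0.0000 continue  boundary S*=72.4127
step 6: (k=6,j=0): S=46.9184, K−S=46.1216, hold=45.2434 ⇒ V=46.1216 exercise | (k=6,j=1): S=62.6600, K−S=30.3800, hold=29.5017 ⇒ V=30.3800 exercise | (k=6,j=2): S=83.6832, K−S=9.3568, hold=12.8057 ⇒ V=12.8057 continue | (k=6,j=3): S=111.7600, K−S=0.0000, hold=2.5557 ⇒ V=2.5557 continue | (k=6,j=4): S=149.2568, K−S=0.0000, hold=0.0000 ⇒ V=0.0000 continue | (k=6,j=5): S=199.3343, K−S=0.0000, hold=0.0000 ⇒ V=0.0000 continue | (k=6,j=6): S=266.2134, K−S=0.0000, hold=0.0000 ⇒ V=0.0000 continue  boundary S*=62.6600
step 5: (k=5,j=0): S=54.2209, K−S=38.8191, hold=37.9409 ⇒ V=38.8191 exercise | (k=5,j=1): S=72.4127, K−S=20.6273, hold=21.4461 ⇒ V=21.4461 continue | (k=5,j=2): S=96.7080, K−S=0.0000, hold=7.6415 ⇒ V=7.6415 continue | (k=5,j=3): S=129.1547, K−S=0.0000, hold=1.2741 ⇒ V=1.2741 continue | (k=5,j=4): S=172.4877, K−S=0.0000, hold=0.0000 ⇒ V=0.0000 continue | (k=5,j=5): S=230.3595, K−S=0.0000, hold=0.0000 ⇒ V=0.0000 continue  boundary S*=54.2209
step 4: (k=4,j=0): S=62.6600, K−S=30.3800, hold=29.9046 ⇒ V=30.3800 exercise | (k=4,j=1): S=83.6832, K−S=9.3568, hold=14.4513 ⇒ V=14.4513 continue | (k=4,j=2): S=111.7600, K−S=0.0000, hold=4.4364 ⇒ V=4.4364 continue | (k=4,j=3): S=149.2568, K−S=0.0000, hold=0.6352 ⇒ V=0.6352 continue | (k=4,j=4): S=199.3343, K−S=0.0000, hold=0.0000 ⇒ V=0.0000 continue  boundary S*=62.6600
step 3: (k=3,j=0): S=72.4127, K−S=20.6273, hold=22.2558 ⇒ V=22.2558 continue | (k=3,j=1): S=96.7080, K−S=0.0000, hold=9.3872 ⇒ V=9.3872 continue | (k=3,j=2): S=129.1547, K−S=0.0000, hold=2.5242 ⇒ V=2.5242 continue | (k=3,j=3): S=172.4877, K−S=0.0000, hold=0.3166 ⇒ V=0.3166 continue  boundary S*=-
step 2: (k=2,j=0): S=83.6832, K−S=9.3568, hold=15.7140 ⇒ V=15.7140 continue | (k=2,j=1): S=111.7600, K−S=0.0000, hold=5.9218 ⇒ V=5.9218 continue | (k=2,j=2): S=149.2568, K−S=0.0000, hold=1.4142 ⇒ V=1.4142 continue  boundary S*=-
step 1: (k=1,j=0): S=96.7080, K−S=0.0000, hold=10.7476 ⇒ V=10.7476 continue | (k=1,j=1): S=129.1547, K−S=0.0000, hold=3.6480 ⇒ V=3.6480 continue  boundary S*=-
step 0: (k=0,j=0): S=111.7600, K−S=0.0000, hold=7.1529 ⇒ V=7.1529 continue  boundary S*=-

price = 7.1529
boundary = - - - - 62.6600 54.2209 62.6600 72.4127 62.6600
tree:
7.1529
10.7476 3.6480
15.7140 5.9218 1.4142
22.2558 9.3872 2.5242 0.3166
30.3800 14.4513 4.4364 0.6352 0.0000
38.8191 21.4461 7.6415 1.2741 0.0000 0.0000
46.1216 30.3800 12.8057 2.5557 0.0000 0.0000 0.0000
52.4407 38.8191 20.6273 5.1265 0.0000 0.0000 0.0000 0.0000
57.9086 46.1216 30.3800 10.2833 0.0000 0.0000 0.0000 0.0000 0.0000
62.6402 52.4407 38.8191 20.6273 0.0000 0.0000 0.0000 0.0000 0.0000 0.0000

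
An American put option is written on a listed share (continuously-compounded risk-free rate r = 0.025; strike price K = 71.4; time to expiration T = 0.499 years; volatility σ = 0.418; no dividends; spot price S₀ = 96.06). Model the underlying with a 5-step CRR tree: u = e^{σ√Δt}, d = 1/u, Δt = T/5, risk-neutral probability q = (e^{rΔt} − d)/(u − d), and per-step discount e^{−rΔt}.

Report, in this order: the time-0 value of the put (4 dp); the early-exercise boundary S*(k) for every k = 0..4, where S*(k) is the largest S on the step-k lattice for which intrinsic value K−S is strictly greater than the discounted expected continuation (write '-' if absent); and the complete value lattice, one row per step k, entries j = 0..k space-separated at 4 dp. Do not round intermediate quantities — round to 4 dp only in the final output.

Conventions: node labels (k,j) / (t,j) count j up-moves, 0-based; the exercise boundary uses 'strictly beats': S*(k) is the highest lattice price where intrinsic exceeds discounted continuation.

price = 2.0536
boundary = - - - - 56.6430
tree:
2.0536
3.4747 0.5029
5.7772 0.9629 0.0000
9.3846 1.8438 0.0000 0.0000
14.7570 3.5307 0.0000 0.0000 0.0000
21.7639 6.7609 0.0000 0.0000 0.0000 0.0000

Δt=0.09980  u=1.14117  d=0.87630  q=0.47647  discount=0.99751
step 5 (expiry): payoffs max(K−S,0) = 21.7639 6.7609 0.0000 0.0000 0.0000 0.0000
step 4: (k=4,j=0): S=56.6430, K−S=14.7570, hold=14.5790 ⇒ V=14.7570 exercise | (k=4,j=1): S=73.7640, K−S=0.0000, hold=3.5307 ⇒ V=3.5307 continue | (k=4,j=2): S=96.0600, K−S=0.0000, hold=0.0000 ⇒ V=0.0000 continue | (k=4,j=3): S=125.0952, K−S=0.0000, hold=0.0000 ⇒ V=0.0000 continue | (k=4,j=4): S=162.9066, K−S=0.0000, hold=0.0000 ⇒ V=0.0000 continue  boundary S*=56.6430
step 3: (k=3,j=0): S=64.6391, K−S=6.7609, hold=9.3846 ⇒ V=9.3846 continue | (k=3,j=1): S=84.1770, K−S=0.0000, hold=1.8438 ⇒ V=1.8438 continue | (k=3,j=2): S=109.6205, K−S=0.0000, hold=0.0000 ⇒ V=0.0000 continue | (k=3,j=3): S=142.7544, K−S=0.0000, hold=0.0000 ⇒ V=0.0000 continue  boundary S*=-
step 2: (k=2,j=0): S=73.7640, K−S=0.0000, hold=5.7772 ⇒ V=5.7772 continue | (k=2,j=1): S=96.0600, K−S=0.0000, hold=0.9629 ⇒ V=0.9629 continue | (k=2,j=2): S=125.0952, K−S=0.0000, hold=0.0000 ⇒ V=0.0000 continue  boundary S*=-
step 1: (k=1,j=0): S=84.1770, K−S=0.0000, hold=3.4747 ⇒ V=3.4747 continue | (k=1,j=1): S=109.6205, K−S=0.0000, hold=0.5029 ⇒ V=0.5029 continue  boundary S*=-
step 0: (k=0,j=0): S=96.0600, K−S=0.0000, hold=2.0536 ⇒ V=2.0536 continue  boundary S*=-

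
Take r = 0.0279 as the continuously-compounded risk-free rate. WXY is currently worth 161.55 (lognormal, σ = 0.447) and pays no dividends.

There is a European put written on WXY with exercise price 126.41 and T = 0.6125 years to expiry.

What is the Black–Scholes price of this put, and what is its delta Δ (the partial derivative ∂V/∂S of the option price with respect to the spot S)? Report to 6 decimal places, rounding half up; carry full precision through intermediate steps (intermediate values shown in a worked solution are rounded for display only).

σ√T = 0.447·√0.6125 = 0.349833
d₁ = (ln(S/K) + (r+σ²/2)T) / (σ√T) = (ln(161.55/126.41) + (0.0279+0.447²/2)·0.6125) / 0.349833 = (0.245284 + 0.078280) / 0.349833 = 0.924911
d₂ = d₁ − σ√T = 0.924911 − 0.349833 = 0.575079
e^{−rT} = 0.983056
N(−d₁) = 0.177506,  N(−d₂) = 0.282619
Put price V = K·e^{−rT}·N(−d₂) − S·N(−d₁) = 35.120557 − 28.676097 = 6.444460
Δ = −N(−d₁) = -0.177506

price = 6.444460
Δ = -0.177506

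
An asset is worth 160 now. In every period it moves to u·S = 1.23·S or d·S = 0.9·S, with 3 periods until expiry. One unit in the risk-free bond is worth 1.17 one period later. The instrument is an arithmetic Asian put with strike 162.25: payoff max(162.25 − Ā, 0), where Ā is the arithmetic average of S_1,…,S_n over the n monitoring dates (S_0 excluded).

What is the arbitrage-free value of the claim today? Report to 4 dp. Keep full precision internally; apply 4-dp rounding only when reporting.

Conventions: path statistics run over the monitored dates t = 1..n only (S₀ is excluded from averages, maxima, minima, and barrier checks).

Set p* = 0.8182 (from d < R < u); the path-dependent value is the discounted p*-expectation over all price paths.
Enumerate all 2^3 = 8 price paths (U = up ×1.23, D = down ×0.9); each path with k up-moves has probability p*^k·(1−p*)^(3−k).
DDD: Ā=130.0800, payoff=32.1700, prob=0.006011
UDD: Ā=177.7760, payoff=0.0000, prob=0.027047
DUD: Ā=160.1760, payoff=2.0740, prob=0.027047
UUD: Ā=218.9072, payoff=0.0000, prob=0.121713
DDU: Ā=144.3360, payoff=17.9140, prob=0.027047
UDU: Ā=197.2592, payoff=0.0000, prob=0.121713
DUU: Ā=179.6592, payoff=0.0000, prob=0.121713
UUU: Ā=245.5342, payoff=0.0000, prob=0.547708
Price = Σ prob·payoff / R^3 = 0.733980 / 1.601613 = 0.4583

price = 0.4583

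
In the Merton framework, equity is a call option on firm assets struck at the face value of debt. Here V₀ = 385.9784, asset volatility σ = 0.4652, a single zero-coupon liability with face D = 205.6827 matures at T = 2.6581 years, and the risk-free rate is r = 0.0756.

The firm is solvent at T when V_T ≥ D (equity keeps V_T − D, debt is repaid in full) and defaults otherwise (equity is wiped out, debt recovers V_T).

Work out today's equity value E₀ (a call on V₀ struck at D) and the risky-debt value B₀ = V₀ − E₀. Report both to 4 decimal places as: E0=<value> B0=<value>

E0=230.5235 B0=155.4549

Work the structural quantities from V₀ = 385.9784 against face 205.6827:
d₁ = [ln(V₀/D) + (r + σ²/2)T] / (σ√T)
   = [ln(385.9784/205.6827) + (0.0756 + 0.5·0.4652²)·2.6581] / (0.4652·√2.6581)
   = [0.629447 + 0.488573] / 0.758447 = 1.474091
d₂ = d₁ − σ√T = 1.474091 − 0.758447 = 0.715644
N(d₁) = 0.929771,  N(d₂) = 0.762894,  e^(−rT) = 0.817951
E₀ = V₀·N(d₁) − D·e^(−rT)·N(d₂)
   = 385.9784·0.929771 − 205.6827·0.817951·0.762894 = 230.523537
B₀ = V₀ − E₀ = 385.9784 − 230.523537 = 155.454863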